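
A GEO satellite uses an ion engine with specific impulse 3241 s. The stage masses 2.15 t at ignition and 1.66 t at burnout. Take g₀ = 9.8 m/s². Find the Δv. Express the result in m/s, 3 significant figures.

v_e = Isp · g₀ = 3241 × 9.8 = 31761.8 m/s.
Using Δv = v_e ln(m₀/m_f): Δv = v_e · ln(m₀/m_f) = 31761.8 × ln(1.295) = 31761.8 × 0.2587 ≈ 8215.2 m/s.

Δv ≈ 8220 m/s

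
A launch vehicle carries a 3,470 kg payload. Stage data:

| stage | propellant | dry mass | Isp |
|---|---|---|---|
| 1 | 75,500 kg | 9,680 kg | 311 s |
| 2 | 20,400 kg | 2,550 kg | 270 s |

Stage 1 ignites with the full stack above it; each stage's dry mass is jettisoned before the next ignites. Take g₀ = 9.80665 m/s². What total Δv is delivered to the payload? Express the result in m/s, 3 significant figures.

Ignition mass of stage 1 = 75,500+9,680 + 20,400+2,550 + 3,470 = 111,600 kg.
Stage 1: m₀ = 111,600 kg, m_f = 111,600 − 75,500 = 36,100 kg; Δv = 311×9.80665×ln(3.091) = 3049.9×1.1286 ≈ 3442 m/s.
Stage 2: m₀ = 26,420 kg, m_f = 26,420 − 20,400 = 6,020 kg; Δv = 270×9.80665×ln(4.389) = 2647.8×1.4790 ≈ 3916 m/s.
Total Δv = 3442 + 3916 = 7358 m/s.

Δv ≈ 7360 m/s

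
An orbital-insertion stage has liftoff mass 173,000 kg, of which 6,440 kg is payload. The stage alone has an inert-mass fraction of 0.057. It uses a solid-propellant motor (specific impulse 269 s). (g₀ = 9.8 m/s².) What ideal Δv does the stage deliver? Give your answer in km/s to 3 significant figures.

Δv ≈ 6.29 km/s

Stage wet mass = m₀ − payload = 173,000 − 6,440 = 166,560 kg.
Stage dry mass = ε × stage wet mass = 0.057 × 166,560 = 9,493.92 kg.
Burnout mass m_f = stage dry + payload = 9,493.92 + 6,440 = 15,933.92 kg.
v_e = Isp · g₀ = 269 × 9.8 = 2636.2 m/s.
Δv = v_e · ln(173,000/15,933.92) = 2636.2 × ln(10.86) = 2636.2 × 2.3848 ≈ 6287 m/s.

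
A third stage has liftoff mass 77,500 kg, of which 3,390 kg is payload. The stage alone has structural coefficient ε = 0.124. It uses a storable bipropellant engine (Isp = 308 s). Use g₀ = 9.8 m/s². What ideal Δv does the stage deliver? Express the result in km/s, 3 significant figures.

Δv ≈ 5.49 km/s

Stage wet mass = m₀ − payload = 77,500 − 3,390 = 74,110 kg.
Stage dry mass = ε × stage wet mass = 0.124 × 74,110 = 9,189.64 kg.
Burnout mass m_f = stage dry + payload = 9,189.64 + 3,390 = 12,579.64 kg.
v_e = Isp · g₀ = 308 × 9.8 = 3018.4 m/s.
By the Tsiolkovsky rocket equation, Δv = v_e · ln(77,500/12,579.64) = 3018.4 × ln(6.161) = 3018.4 × 1.8182 ≈ 5488 m/s.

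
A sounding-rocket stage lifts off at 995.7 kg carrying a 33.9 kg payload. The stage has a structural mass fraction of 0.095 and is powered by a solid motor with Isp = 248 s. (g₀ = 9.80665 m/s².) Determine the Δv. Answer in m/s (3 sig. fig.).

Stage wet mass = m₀ − payload = 995.7 − 33.9 = 961.8 kg.
Stage dry mass = ε × stage wet mass = 0.095 × 961.8 = 91.371 kg.
Burnout mass m_f = stage dry + payload = 91.371 + 33.9 = 125.271 kg.
v_e = Isp · g₀ = 248 × 9.80665 = 2432.0 m/s.
By the Tsiolkovsky rocket equation, Δv = v_e · ln(995.7/125.271) = 2432.0 × ln(7.948) = 2432.0 × 2.0730 ≈ 5042 m/s.

Δv ≈ 5040 m/s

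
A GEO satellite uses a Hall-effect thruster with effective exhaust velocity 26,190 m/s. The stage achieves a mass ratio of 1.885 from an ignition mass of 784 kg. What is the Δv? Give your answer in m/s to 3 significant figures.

Δv = v_e · ln(1.885) = 26190.0 × 0.6339 ≈ 16602.6 m/s.

Δv ≈ 16600 m/s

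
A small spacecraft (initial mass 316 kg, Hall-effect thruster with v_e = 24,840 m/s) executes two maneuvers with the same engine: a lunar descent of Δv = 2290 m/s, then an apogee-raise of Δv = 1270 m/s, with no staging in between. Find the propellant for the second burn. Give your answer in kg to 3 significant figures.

After the first burn: m = 316 × exp(−2290/24840.0) = 316 × 0.91193 = 288.17 kg.
After the second burn: m = 288.17 × exp(−1270/24840.0) = 288.17 × 0.95016 = 273.808 kg.
Second-burn propellant = 288.17 − 273.808 = 14.362 kg.

propellant for the second burn ≈ 14.4 kg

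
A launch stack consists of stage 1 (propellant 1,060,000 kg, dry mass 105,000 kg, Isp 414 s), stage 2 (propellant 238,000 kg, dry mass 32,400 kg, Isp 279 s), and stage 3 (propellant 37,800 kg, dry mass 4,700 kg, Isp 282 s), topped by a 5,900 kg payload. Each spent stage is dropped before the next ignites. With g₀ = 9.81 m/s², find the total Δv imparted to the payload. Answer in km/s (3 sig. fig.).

Ignition mass of stage 1 = 1,060,000+105,000 + 238,000+32,400 + 37,800+4,700 + 5,900 = 1,483,800 kg.
Stage 1: m₀ = 1,483,800 kg, m_f = 1,483,800 − 1,060,000 = 423,800 kg; Δv = 414×9.81×ln(3.501) = 4061.3×1.2531 ≈ 5089 m/s.
Stage 2: m₀ = 318,800 kg, m_f = 318,800 − 238,000 = 80,800 kg; Δv = 279×9.81×ln(3.946) = 2737.0×1.3726 ≈ 3757 m/s.
Stage 3: m₀ = 48,400 kg, m_f = 48,400 − 37,800 = 10,600 kg; Δv = 282×9.81×ln(4.566) = 2766.4×1.5186 ≈ 4201 m/s.
Total Δv = 5089 + 3757 + 4201 = 13047 m/s.

Δv ≈ 13.0 km/s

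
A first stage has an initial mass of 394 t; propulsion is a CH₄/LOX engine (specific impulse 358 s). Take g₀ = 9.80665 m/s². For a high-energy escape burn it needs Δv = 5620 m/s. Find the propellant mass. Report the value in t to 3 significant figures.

propellant mass ≈ 315 t

v_e = Isp · g₀ = 358 × 9.80665 = 3510.8 m/s.
Using Δv = v_e ln(m₀/m_f): m₀/m_f = exp(Δv / v_e) = exp(5620 / 3510.8) = exp(1.6008) = 4.9569.
m_f = 394 / 4.9569 = 79.4852 t, so propellant = m₀ − m_f = 394 − 79.4852 = 314.5148 t.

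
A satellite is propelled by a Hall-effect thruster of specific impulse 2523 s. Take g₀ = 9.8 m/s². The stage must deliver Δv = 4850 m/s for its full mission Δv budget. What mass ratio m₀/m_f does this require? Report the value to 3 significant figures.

mass ratio ≈ 1.22

v_e = Isp · g₀ = 2523 × 9.8 = 24725.4 m/s.
Rocket equation: m₀/m_f = exp(Δv / v_e) = exp(4850 / 24725.4) = exp(0.1962) = 1.2167.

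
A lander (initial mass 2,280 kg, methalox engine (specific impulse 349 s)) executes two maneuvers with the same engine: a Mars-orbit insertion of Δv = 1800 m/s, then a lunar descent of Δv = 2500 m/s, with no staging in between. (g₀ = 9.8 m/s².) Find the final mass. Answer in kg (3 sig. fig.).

v_e = Isp · g₀ = 349 × 9.8 = 3420.2 m/s.
After the first burn: m = 2280 × exp(−1800/3420.2) = 2280 × 0.59080 = 1,347.02 kg.
After the second burn: m = 1,347.02 × exp(−2500/3420.2) = 1,347.02 × 0.48145 = 648.523 kg.

final mass ≈ 649 kg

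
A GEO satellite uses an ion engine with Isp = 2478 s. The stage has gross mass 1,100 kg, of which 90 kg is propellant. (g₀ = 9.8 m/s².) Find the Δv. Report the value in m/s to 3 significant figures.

v_e = Isp · g₀ = 2478 × 9.8 = 24284.4 m/s.
m_f = m₀ − m_prop = 1,100 − 90 = 1,010 kg.
Rocket equation: Δv = v_e · ln(m₀/m_f) = 24284.4 × ln(1.089) = 24284.4 × 0.0854 ≈ 2072.9 m/s.

Δv ≈ 2070 m/s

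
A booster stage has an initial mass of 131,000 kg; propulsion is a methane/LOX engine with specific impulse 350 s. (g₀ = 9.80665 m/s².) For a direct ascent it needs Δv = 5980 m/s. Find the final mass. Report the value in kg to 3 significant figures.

final mass ≈ 22900 kg

v_e = Isp · g₀ = 350 × 9.80665 = 3432.3 m/s.
From the ideal rocket equation, m₀/m_f = exp(Δv / v_e) = exp(5980 / 3432.3) = exp(1.7423) = 5.7102.
m_f = m₀ / 5.7102 = 131,000 / 5.7102 = 22,941.4 kg.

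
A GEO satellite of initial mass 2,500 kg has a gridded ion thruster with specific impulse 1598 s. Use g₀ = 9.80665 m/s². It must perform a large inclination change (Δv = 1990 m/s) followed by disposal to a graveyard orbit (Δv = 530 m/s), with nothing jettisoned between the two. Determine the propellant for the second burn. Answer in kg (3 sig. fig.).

propellant for the second burn ≈ 73.2 kg

v_e = Isp · g₀ = 1598 × 9.80665 = 15671.0 m/s.
After the first burn: m = 2500 × exp(−1990/15671.0) = 2500 × 0.88075 = 2,201.88 kg.
After the second burn: m = 2,201.88 × exp(−530/15671.0) = 2,201.88 × 0.96675 = 2,128.67 kg.
Second-burn propellant = 2,201.88 − 2,128.67 = 73.21 kg.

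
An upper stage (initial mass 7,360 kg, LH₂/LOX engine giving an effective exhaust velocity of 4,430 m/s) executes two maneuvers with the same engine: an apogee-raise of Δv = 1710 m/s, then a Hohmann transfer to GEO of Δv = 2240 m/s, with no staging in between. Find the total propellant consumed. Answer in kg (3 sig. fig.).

After the first burn: m = 7360 × exp(−1710/4430.0) = 7360 × 0.67977 = 5,003.11 kg.
After the second burn: m = 5,003.11 × exp(−2240/4430.0) = 5,003.11 × 0.60312 = 3,017.48 kg.
Total propellant = m₀ − m_final = 7360 − 3,017.48 = 4,342.52 kg.

total propellant consumed ≈ 4340 kg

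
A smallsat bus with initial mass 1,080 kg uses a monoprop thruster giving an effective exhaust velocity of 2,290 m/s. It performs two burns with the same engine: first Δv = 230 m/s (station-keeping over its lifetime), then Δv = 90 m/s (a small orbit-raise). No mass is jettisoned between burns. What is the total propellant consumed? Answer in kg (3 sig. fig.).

After the first burn: m = 1080 × exp(−230/2290.0) = 1080 × 0.90444 = 976.795 kg.
After the second burn: m = 976.795 × exp(−90/2290.0) = 976.795 × 0.96146 = 939.149 kg.
Total propellant = m₀ − m_final = 1080 − 939.149 = 140.851 kg.

total propellant consumed ≈ 141 kg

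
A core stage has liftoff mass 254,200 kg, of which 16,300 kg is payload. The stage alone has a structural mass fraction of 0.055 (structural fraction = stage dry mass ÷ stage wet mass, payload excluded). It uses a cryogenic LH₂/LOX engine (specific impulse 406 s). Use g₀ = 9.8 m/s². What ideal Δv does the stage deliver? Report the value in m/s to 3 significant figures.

Δv ≈ 8580 m/s

Stage wet mass = m₀ − payload = 254,200 − 16,300 = 237,900 kg.
Stage dry mass = ε × stage wet mass = 0.055 × 237,900 = 13,084.5 kg.
Burnout mass m_f = stage dry + payload = 13,084.5 + 16,300 = 29,384.5 kg.
v_e = Isp · g₀ = 406 × 9.8 = 3978.8 m/s.
By the Tsiolkovsky rocket equation, Δv = v_e · ln(254,200/29,384.5) = 3978.8 × ln(8.651) = 3978.8 × 2.1577 ≈ 8585 m/s.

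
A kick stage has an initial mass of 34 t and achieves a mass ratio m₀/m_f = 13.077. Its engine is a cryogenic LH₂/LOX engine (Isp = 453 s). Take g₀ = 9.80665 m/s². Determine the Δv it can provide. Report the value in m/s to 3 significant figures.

v_e = Isp · g₀ = 453 × 9.80665 = 4442.4 m/s.
From the ideal rocket equation, Δv = v_e · ln(13.077) = 4442.4 × 2.5709 ≈ 11420.8 m/s.

Δv ≈ 11400 m/s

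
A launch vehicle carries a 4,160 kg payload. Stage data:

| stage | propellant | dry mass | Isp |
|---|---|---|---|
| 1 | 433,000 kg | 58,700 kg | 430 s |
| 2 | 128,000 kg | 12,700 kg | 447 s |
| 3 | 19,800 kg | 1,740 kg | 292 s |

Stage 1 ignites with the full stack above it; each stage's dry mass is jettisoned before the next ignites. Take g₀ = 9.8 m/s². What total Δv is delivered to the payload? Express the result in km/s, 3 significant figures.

Ignition mass of stage 1 = 433,000+58,700 + 128,000+12,700 + 19,800+1,740 + 4,160 = 658,100 kg.
Stage 1: m₀ = 658,100 kg, m_f = 658,100 − 433,000 = 225,100 kg; Δv = 430×9.8×ln(2.924) = 4214.0×1.0728 ≈ 4521 m/s.
Stage 2: m₀ = 166,400 kg, m_f = 166,400 − 128,000 = 38,400 kg; Δv = 447×9.8×ln(4.333) = 4380.6×1.4663 ≈ 6423 m/s.
Stage 3: m₀ = 25,700 kg, m_f = 25,700 − 19,800 = 5,900 kg; Δv = 292×9.8×ln(4.356) = 2861.6×1.4715 ≈ 4211 m/s.
Total Δv = 4521 + 6423 + 4211 = 15155 m/s.

Δv ≈ 15.2 km/s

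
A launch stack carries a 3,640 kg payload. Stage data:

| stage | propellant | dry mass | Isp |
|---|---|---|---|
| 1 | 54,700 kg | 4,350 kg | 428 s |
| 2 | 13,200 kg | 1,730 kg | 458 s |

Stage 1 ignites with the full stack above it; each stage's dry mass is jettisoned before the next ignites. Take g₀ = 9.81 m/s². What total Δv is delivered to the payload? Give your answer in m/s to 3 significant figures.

Ignition mass of stage 1 = 54,700+4,350 + 13,200+1,730 + 3,640 = 77,620 kg.
Stage 1: m₀ = 77,620 kg, m_f = 77,620 − 54,700 = 22,920 kg; Δv = 428×9.81×ln(3.387) = 4198.7×1.2198 ≈ 5122 m/s.
Stage 2: m₀ = 18,570 kg, m_f = 18,570 − 13,200 = 5,370 kg; Δv = 458×9.81×ln(3.458) = 4493.0×1.2407 ≈ 5575 m/s.
Total Δv = 5122 + 5575 = 10697 m/s.

Δv ≈ 10700 m/s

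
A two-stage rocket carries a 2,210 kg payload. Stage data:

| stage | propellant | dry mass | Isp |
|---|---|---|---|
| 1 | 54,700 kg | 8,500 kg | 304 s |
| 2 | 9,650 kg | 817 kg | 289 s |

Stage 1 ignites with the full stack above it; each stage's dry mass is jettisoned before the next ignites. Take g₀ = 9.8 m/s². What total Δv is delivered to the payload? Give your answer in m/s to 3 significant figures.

Δv ≈ 7860 m/s

Ignition mass of stage 1 = 54,700+8,500 + 9,650+817 + 2,210 = 75,877 kg.
Stage 1: m₀ = 75,877 kg, m_f = 75,877 − 54,700 = 21,177 kg; Δv = 304×9.8×ln(3.583) = 2979.2×1.2762 ≈ 3802 m/s.
Stage 2: m₀ = 12,677 kg, m_f = 12,677 − 9,650 = 3,027 kg; Δv = 289×9.8×ln(4.188) = 2832.2×1.4322 ≈ 4056 m/s.
Total Δv = 3802 + 4056 = 7858 m/s.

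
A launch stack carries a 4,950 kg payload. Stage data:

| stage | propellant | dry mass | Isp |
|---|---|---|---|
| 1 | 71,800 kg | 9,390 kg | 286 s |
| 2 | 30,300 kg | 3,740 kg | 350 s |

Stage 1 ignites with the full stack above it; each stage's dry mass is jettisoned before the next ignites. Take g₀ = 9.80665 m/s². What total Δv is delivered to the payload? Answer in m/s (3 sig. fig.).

Ignition mass of stage 1 = 71,800+9,390 + 30,300+3,740 + 4,950 = 120,180 kg.
Stage 1: m₀ = 120,180 kg, m_f = 120,180 − 71,800 = 48,380 kg; Δv = 286×9.80665×ln(2.484) = 2804.7×0.9099 ≈ 2552 m/s.
Stage 2: m₀ = 38,990 kg, m_f = 38,990 − 30,300 = 8,690 kg; Δv = 350×9.80665×ln(4.487) = 3432.3×1.5011 ≈ 5152 m/s.
Total Δv = 2552 + 5152 = 7704 m/s.

Δv ≈ 7700 m/s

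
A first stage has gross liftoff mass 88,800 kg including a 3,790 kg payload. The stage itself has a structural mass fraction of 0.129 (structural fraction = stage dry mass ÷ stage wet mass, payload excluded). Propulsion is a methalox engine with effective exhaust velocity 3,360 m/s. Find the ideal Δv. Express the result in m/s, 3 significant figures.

Stage wet mass = m₀ − payload = 88,800 − 3,790 = 85,010 kg.
Stage dry mass = ε × stage wet mass = 0.129 × 85,010 = 10,966.3 kg.
Burnout mass m_f = stage dry + payload = 10,966.3 + 3,790 = 14,756.3 kg.
By the Tsiolkovsky rocket equation, Δv = v_e · ln(88,800/14,756.3) = 3360.0 × ln(6.018) = 3360.0 × 1.7947 ≈ 6030 m/s.

Δv ≈ 6030 m/s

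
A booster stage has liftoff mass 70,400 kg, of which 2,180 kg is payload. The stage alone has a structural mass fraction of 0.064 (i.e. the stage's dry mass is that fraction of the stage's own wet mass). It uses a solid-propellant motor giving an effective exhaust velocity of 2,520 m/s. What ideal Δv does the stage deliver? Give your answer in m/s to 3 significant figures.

Δv ≈ 5990 m/s

Stage wet mass = m₀ − payload = 70,400 − 2,180 = 68,220 kg.
Stage dry mass = ε × stage wet mass = 0.064 × 68,220 = 4,366.08 kg.
Burnout mass m_f = stage dry + payload = 4,366.08 + 2,180 = 6,546.08 kg.
Δv = v_e · ln(70,400/6,546.08) = 2520.0 × ln(10.75) = 2520.0 × 2.3753 ≈ 5986 m/s.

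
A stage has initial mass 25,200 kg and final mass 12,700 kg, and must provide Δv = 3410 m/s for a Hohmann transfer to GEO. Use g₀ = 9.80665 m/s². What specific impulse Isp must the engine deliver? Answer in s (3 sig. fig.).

Isp ≈ 507 s

ln(m₀/m_f) = ln(25200/12700) = ln(1.984) = 0.6852.
v_e = Δv / ln(m₀/m_f) = 3410 / 0.6852 = 4976.3 m/s.
Isp = v_e / g₀ = 4976.3 / 9.80665 = 507.4 s.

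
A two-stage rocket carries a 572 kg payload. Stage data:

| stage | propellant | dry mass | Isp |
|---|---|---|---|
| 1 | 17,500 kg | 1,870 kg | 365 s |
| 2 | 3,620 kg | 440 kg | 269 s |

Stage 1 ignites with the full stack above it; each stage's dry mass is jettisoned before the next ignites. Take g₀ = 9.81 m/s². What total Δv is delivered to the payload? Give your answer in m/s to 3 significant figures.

Δv ≈ 8690 m/s

Ignition mass of stage 1 = 17,500+1,870 + 3,620+440 + 572 = 24,002 kg.
Stage 1: m₀ = 24,002 kg, m_f = 24,002 − 17,500 = 6,502 kg; Δv = 365×9.81×ln(3.691) = 3580.7×1.3060 ≈ 4676 m/s.
Stage 2: m₀ = 4,632 kg, m_f = 4,632 − 3,620 = 1,012 kg; Δv = 269×9.81×ln(4.577) = 2638.9×1.5211 ≈ 4014 m/s.
Total Δv = 4676 + 4014 = 8690 m/s.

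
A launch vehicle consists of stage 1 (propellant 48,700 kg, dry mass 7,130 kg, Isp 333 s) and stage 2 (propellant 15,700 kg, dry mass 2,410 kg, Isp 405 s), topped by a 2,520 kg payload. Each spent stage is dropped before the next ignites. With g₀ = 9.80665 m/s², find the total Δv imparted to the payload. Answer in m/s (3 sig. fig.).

Ignition mass of stage 1 = 48,700+7,130 + 15,700+2,410 + 2,520 = 76,460 kg.
Stage 1: m₀ = 76,460 kg, m_f = 76,460 − 48,700 = 27,760 kg; Δv = 333×9.80665×ln(2.754) = 3265.6×1.0132 ≈ 3309 m/s.
Stage 2: m₀ = 20,630 kg, m_f = 20,630 − 15,700 = 4,930 kg; Δv = 405×9.80665×ln(4.185) = 3971.7×1.4314 ≈ 5685 m/s.
Total Δv = 3309 + 5685 = 8994 m/s.

Δv ≈ 8990 m/s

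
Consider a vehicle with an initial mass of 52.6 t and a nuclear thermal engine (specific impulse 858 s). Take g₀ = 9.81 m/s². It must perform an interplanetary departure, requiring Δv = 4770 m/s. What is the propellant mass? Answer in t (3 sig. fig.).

propellant mass ≈ 22.8 t

v_e = Isp · g₀ = 858 × 9.81 = 8417.0 m/s.
m₀/m_f = exp(Δv / v_e) = exp(4770 / 8417.0) = exp(0.5667) = 1.7625.
m_f = 52.6 / 1.7625 = 29.844 t, so propellant = m₀ − m_f = 52.6 − 29.844 = 22.756 t.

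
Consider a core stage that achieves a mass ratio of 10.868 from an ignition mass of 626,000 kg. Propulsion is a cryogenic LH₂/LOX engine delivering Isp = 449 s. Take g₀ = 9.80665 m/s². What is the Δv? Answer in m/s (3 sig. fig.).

v_e = Isp · g₀ = 449 × 9.80665 = 4403.2 m/s.
Δv = v_e · ln(10.868) = 4403.2 × 2.3858 ≈ 10505.2 m/s.

Δv ≈ 10500 m/s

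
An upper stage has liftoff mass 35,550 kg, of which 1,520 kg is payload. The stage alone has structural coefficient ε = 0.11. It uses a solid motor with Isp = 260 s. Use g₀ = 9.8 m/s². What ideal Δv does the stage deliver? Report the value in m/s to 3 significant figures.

Stage wet mass = m₀ − payload = 35,550 − 1,520 = 34,030 kg.
Stage dry mass = ε × stage wet mass = 0.11 × 34,030 = 3,743.3 kg.
Burnout mass m_f = stage dry + payload = 3,743.3 + 1,520 = 5,263.3 kg.
v_e = Isp · g₀ = 260 × 9.8 = 2548.0 m/s.
From the ideal rocket equation, Δv = v_e · ln(35,550/5,263.3) = 2548.0 × ln(6.754) = 2548.0 × 1.9102 ≈ 4867 m/s.

Δv ≈ 4870 m/s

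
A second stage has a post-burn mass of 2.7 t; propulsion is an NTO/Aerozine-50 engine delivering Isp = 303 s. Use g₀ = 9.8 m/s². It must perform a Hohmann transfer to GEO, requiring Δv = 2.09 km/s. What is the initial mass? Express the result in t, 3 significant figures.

v_e = Isp · g₀ = 303 × 9.8 = 2969.4 m/s.
m₀/m_f = exp(Δv / v_e) = exp(2090 / 2969.4) = exp(0.7038) = 2.0215.
m₀ = m_f × 2.0215 = 2.7 × 2.0215 = 5.45805 t.

initial mass ≈ 5.46 t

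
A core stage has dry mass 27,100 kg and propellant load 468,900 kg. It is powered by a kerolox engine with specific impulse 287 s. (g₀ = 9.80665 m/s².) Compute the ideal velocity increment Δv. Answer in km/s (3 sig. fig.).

v_e = Isp · g₀ = 287 × 9.80665 = 2814.5 m/s.
m₀ = m_dry + m_prop = 27,100 + 468,900 = 496,000 kg.
Using Δv = v_e ln(m₀/m_f): Δv = v_e · ln(m₀/m_f) = 2814.5 × ln(18.3) = 2814.5 × 2.9070 ≈ 8181.9 m/s.

Δv ≈ 8.18 km/s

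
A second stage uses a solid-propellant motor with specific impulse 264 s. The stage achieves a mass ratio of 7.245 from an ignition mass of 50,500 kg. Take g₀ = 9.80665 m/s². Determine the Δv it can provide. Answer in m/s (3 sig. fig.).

Δv ≈ 5130 m/s

v_e = Isp · g₀ = 264 × 9.80665 = 2589.0 m/s.
From the ideal rocket equation, Δv = v_e · ln(7.245) = 2589.0 × 1.9803 ≈ 5126.9 m/s.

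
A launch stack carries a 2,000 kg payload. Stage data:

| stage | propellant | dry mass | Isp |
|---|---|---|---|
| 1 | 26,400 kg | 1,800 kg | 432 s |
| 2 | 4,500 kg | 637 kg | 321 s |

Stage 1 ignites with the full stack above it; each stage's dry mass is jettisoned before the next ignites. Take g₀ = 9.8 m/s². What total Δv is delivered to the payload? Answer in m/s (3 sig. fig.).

Ignition mass of stage 1 = 26,400+1,800 + 4,500+637 + 2,000 = 35,337 kg.
Stage 1: m₀ = 35,337 kg, m_f = 35,337 − 26,400 = 8,937 kg; Δv = 432×9.8×ln(3.954) = 4233.6×1.3747 ≈ 5820 m/s.
Stage 2: m₀ = 7,137 kg, m_f = 7,137 − 4,500 = 2,637 kg; Δv = 321×9.8×ln(2.706) = 3145.8×0.9957 ≈ 3132 m/s.
Total Δv = 5820 + 3132 = 8952 m/s.

Δv ≈ 8950 m/s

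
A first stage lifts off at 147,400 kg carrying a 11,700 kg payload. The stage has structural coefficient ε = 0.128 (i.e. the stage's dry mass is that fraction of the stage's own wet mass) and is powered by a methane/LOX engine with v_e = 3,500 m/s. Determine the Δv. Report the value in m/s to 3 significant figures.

Δv ≈ 5680 m/s

Stage wet mass = m₀ − payload = 147,400 − 11,700 = 135,700 kg.
Stage dry mass = ε × stage wet mass = 0.128 × 135,700 = 17,369.6 kg.
Burnout mass m_f = stage dry + payload = 17,369.6 + 11,700 = 29,069.6 kg.
Δv = v_e · ln(147,400/29,069.6) = 3500.0 × ln(5.071) = 3500.0 × 1.6235 ≈ 5682 m/s.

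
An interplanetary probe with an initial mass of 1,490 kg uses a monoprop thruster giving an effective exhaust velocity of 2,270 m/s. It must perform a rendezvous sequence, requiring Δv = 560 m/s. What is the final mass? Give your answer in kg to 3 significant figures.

final mass ≈ 1160 kg

m₀/m_f = exp(Δv / v_e) = exp(560 / 2270.0) = exp(0.2467) = 1.2798.
m_f = m₀ / 1.2798 = 1,490 / 1.2798 = 1,164.24 kg.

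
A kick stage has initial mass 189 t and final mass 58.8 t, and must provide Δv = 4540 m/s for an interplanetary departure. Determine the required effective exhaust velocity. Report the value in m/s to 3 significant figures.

v_e ≈ 3890 m/s

ln(m₀/m_f) = ln(189000/58800) = ln(3.214) = 1.1676.
v_e = Δv / ln(m₀/m_f) = 4540 / 1.1676 = 3888.3 m/s.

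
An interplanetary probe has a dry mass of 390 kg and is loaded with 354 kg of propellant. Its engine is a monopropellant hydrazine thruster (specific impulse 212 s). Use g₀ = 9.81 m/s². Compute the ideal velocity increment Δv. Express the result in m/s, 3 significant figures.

v_e = Isp · g₀ = 212 × 9.81 = 2079.7 m/s.
m₀ = m_dry + m_prop = 390 + 354 = 744 kg.
Using Δv = v_e ln(m₀/m_f): Δv = v_e · ln(m₀/m_f) = 2079.7 × ln(1.908) = 2079.7 × 0.6459 ≈ 1343.3 m/s.

Δv ≈ 1340 m/s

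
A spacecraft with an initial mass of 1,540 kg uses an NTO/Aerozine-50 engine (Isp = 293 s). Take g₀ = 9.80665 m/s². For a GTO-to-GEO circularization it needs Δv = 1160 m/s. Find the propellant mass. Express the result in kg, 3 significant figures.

propellant mass ≈ 512 kg

v_e = Isp · g₀ = 293 × 9.80665 = 2873.3 m/s.
By the Tsiolkovsky rocket equation, m₀/m_f = exp(Δv / v_e) = exp(1160 / 2873.3) = exp(0.4037) = 1.4974.
m_f = 1,540 / 1.4974 = 1,028.45 kg, so propellant = m₀ − m_f = 1,540 − 1,028.45 = 511.55 kg.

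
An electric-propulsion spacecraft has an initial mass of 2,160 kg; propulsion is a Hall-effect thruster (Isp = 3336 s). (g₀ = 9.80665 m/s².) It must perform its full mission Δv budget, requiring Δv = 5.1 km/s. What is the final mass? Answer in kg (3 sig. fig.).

final mass ≈ 1850 kg

v_e = Isp · g₀ = 3336 × 9.80665 = 32715.0 m/s.
By the Tsiolkovsky rocket equation, m₀/m_f = exp(Δv / v_e) = exp(5100 / 32715.0) = exp(0.1559) = 1.1687.
m_f = m₀ / 1.1687 = 2,160 / 1.1687 = 1,848.21 kg.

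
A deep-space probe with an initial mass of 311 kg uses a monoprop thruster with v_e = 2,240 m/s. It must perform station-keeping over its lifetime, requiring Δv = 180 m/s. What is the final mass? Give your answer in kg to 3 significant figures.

final mass ≈ 287 kg

By the Tsiolkovsky rocket equation, m₀/m_f = exp(Δv / v_e) = exp(180 / 2240.0) = exp(0.0804) = 1.0837.
m_f = m₀ / 1.0837 = 311 / 1.0837 = 286.98 kg.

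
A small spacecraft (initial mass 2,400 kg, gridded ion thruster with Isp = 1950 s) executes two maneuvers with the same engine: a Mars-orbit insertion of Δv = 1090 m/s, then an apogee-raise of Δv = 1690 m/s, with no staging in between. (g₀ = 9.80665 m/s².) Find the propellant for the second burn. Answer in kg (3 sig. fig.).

v_e = Isp · g₀ = 1950 × 9.80665 = 19123.0 m/s.
After the first burn: m = 2400 × exp(−1090/19123.0) = 2400 × 0.94459 = 2,267.02 kg.
After the second burn: m = 2,267.02 × exp(−1690/19123.0) = 2,267.02 × 0.91542 = 2,075.28 kg.
Second-burn propellant = 2,267.02 − 2,075.28 = 191.74 kg.

propellant for the second burn ≈ 192 kg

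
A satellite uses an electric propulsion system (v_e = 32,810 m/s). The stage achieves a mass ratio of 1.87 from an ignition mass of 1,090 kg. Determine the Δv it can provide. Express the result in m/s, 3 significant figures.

Rocket equation: Δv = v_e · ln(1.87) = 32810.0 × 0.6259 ≈ 20537.0 m/s.

Δv ≈ 20500 m/s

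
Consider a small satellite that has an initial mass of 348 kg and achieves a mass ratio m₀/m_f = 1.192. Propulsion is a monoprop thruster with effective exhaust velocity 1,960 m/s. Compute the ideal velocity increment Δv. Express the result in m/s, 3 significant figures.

Δv ≈ 344 m/s

Δv = v_e · ln(1.192) = 1960.0 × 0.1756 ≈ 344.2 m/s.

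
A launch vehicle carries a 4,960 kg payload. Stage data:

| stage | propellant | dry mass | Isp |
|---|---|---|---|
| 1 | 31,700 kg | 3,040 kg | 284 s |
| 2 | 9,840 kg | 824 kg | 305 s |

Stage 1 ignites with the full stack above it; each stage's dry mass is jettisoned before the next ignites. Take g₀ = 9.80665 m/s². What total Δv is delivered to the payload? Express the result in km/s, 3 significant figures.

Δv ≈ 5.74 km/s

Ignition mass of stage 1 = 31,700+3,040 + 9,840+824 + 4,960 = 50,364 kg.
Stage 1: m₀ = 50,364 kg, m_f = 50,364 − 31,700 = 18,664 kg; Δv = 284×9.80665×ln(2.698) = 2785.1×0.9927 ≈ 2765 m/s.
Stage 2: m₀ = 15,624 kg, m_f = 15,624 − 9,840 = 5,784 kg; Δv = 305×9.80665×ln(2.701) = 2991.0×0.9937 ≈ 2972 m/s.
Total Δv = 2765 + 2972 = 5737 m/s.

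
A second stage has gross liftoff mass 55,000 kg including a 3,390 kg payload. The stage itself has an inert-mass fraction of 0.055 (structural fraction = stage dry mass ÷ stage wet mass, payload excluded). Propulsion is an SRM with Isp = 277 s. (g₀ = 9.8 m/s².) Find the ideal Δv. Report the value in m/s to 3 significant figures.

Stage wet mass = m₀ − payload = 55,000 − 3,390 = 51,610 kg.
Stage dry mass = ε × stage wet mass = 0.055 × 51,610 = 2,838.55 kg.
Burnout mass m_f = stage dry + payload = 2,838.55 + 3,390 = 6,228.55 kg.
v_e = Isp · g₀ = 277 × 9.8 = 2714.6 m/s.
By the Tsiolkovsky rocket equation, Δv = v_e · ln(55,000/6,228.55) = 2714.6 × ln(8.83) = 2714.6 × 2.1782 ≈ 5913 m/s.

Δv ≈ 5910 m/s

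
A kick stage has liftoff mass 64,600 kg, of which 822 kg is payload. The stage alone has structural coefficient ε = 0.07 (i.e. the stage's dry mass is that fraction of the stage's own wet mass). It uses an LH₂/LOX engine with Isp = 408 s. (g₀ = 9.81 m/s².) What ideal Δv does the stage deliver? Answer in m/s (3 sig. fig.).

Stage wet mass = m₀ − payload = 64,600 − 822 = 63,778 kg.
Stage dry mass = ε × stage wet mass = 0.07 × 63,778 = 4,464.46 kg.
Burnout mass m_f = stage dry + payload = 4,464.46 + 822 = 5,286.46 kg.
v_e = Isp · g₀ = 408 × 9.81 = 4002.5 m/s.
Rocket equation: Δv = v_e · ln(64,600/5,286.46) = 4002.5 × ln(12.22) = 4002.5 × 2.5031 ≈ 10018 m/s.

Δv ≈ 10000 m/s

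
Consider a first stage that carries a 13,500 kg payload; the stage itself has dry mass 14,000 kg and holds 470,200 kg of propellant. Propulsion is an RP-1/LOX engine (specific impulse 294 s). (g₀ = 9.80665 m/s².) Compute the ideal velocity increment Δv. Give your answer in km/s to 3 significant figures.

v_e = Isp · g₀ = 294 × 9.80665 = 2883.2 m/s.
m₀ = payload + dry + propellant = 13,500 + 14,000 + 470,200 = 497,700 kg.
m_f = payload + dry = 13,500 + 14,000 = 27,500 kg.
Δv = v_e · ln(m₀/m_f) = 2883.2 × ln(18.1) = 2883.2 × 2.8958 ≈ 8349.1 m/s.

Δv ≈ 8.35 km/s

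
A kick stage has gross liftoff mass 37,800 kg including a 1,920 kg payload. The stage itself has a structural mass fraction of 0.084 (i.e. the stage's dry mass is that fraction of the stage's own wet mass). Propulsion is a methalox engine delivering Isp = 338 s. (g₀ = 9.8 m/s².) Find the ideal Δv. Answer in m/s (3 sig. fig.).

Δv ≈ 6740 m/s

Stage wet mass = m₀ − payload = 37,800 − 1,920 = 35,880 kg.
Stage dry mass = ε × stage wet mass = 0.084 × 35,880 = 3,013.92 kg.
Burnout mass m_f = stage dry + payload = 3,013.92 + 1,920 = 4,933.92 kg.
v_e = Isp · g₀ = 338 × 9.8 = 3312.4 m/s.
Rocket equation: Δv = v_e · ln(37,800/4,933.92) = 3312.4 × ln(7.661) = 3312.4 × 2.0362 ≈ 6745 m/s.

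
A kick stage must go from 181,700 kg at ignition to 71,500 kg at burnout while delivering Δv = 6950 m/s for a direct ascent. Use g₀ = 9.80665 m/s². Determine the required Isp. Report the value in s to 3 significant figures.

ln(m₀/m_f) = ln(181700/71500) = ln(2.541) = 0.9327.
Rocket equation: v_e = Δv / ln(m₀/m_f) = 6950 / 0.9327 = 7451.8 m/s.
Isp = v_e / g₀ = 7451.8 / 9.80665 = 759.9 s.

Isp ≈ 760 s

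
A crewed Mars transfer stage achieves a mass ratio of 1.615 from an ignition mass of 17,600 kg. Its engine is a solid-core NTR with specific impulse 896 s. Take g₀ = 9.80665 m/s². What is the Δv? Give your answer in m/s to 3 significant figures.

Δv ≈ 4210 m/s

v_e = Isp · g₀ = 896 × 9.80665 = 8786.8 m/s.
Δv = v_e · ln(1.615) = 8786.8 × 0.4793 ≈ 4211.8 m/s.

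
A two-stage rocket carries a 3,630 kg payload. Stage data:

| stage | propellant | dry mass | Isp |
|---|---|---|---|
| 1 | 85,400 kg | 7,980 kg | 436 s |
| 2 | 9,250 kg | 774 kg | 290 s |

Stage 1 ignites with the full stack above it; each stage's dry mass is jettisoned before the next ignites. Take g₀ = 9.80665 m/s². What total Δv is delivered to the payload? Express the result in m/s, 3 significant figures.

Δv ≈ 10100 m/s

Ignition mass of stage 1 = 85,400+7,980 + 9,250+774 + 3,630 = 107,034 kg.
Stage 1: m₀ = 107,034 kg, m_f = 107,034 − 85,400 = 21,634 kg; Δv = 436×9.80665×ln(4.947) = 4275.7×1.5989 ≈ 6836 m/s.
Stage 2: m₀ = 13,654 kg, m_f = 13,654 − 9,250 = 4,404 kg; Δv = 290×9.80665×ln(3.1) = 2843.9×1.1315 ≈ 3218 m/s.
Total Δv = 6836 + 3218 = 10054 m/s.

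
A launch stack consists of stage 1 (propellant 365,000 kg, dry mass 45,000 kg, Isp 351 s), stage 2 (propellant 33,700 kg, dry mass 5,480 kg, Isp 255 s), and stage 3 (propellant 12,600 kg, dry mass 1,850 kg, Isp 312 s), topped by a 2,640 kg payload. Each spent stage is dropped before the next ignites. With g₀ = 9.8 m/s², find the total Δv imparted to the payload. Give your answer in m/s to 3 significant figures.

Ignition mass of stage 1 = 365,000+45,000 + 33,700+5,480 + 12,600+1,850 + 2,640 = 466,270 kg.
Stage 1: m₀ = 466,270 kg, m_f = 466,270 − 365,000 = 101,270 kg; Δv = 351×9.8×ln(4.604) = 3439.8×1.5270 ≈ 5252 m/s.
Stage 2: m₀ = 56,270 kg, m_f = 56,270 − 33,700 = 22,570 kg; Δv = 255×9.8×ln(2.493) = 2499.0×0.9135 ≈ 2283 m/s.
Stage 3: m₀ = 17,090 kg, m_f = 17,090 − 12,600 = 4,490 kg; Δv = 312×9.8×ln(3.806) = 3057.6×1.3366 ≈ 4087 m/s.
Total Δv = 5252 + 2283 + 4087 = 11622 m/s.

Δv ≈ 11600 m/s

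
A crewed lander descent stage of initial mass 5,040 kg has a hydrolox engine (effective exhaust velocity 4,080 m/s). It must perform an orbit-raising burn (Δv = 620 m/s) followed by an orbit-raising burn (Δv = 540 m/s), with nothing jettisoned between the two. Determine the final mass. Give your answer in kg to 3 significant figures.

final mass ≈ 3790 kg

After the first burn: m = 5040 × exp(−620/4080.0) = 5040 × 0.85902 = 4,329.46 kg.
After the second burn: m = 4,329.46 × exp(−540/4080.0) = 4,329.46 × 0.87603 = 3,792.74 kg.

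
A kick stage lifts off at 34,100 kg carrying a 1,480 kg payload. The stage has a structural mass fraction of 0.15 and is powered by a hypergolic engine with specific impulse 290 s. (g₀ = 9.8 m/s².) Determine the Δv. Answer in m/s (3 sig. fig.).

Stage wet mass = m₀ − payload = 34,100 − 1,480 = 32,620 kg.
Stage dry mass = ε × stage wet mass = 0.15 × 32,620 = 4,893 kg.
Burnout mass m_f = stage dry + payload = 4,893 + 1,480 = 6,373 kg.
v_e = Isp · g₀ = 290 × 9.8 = 2842.0 m/s.
Δv = v_e · ln(34,100/6,373) = 2842.0 × ln(5.351) = 2842.0 × 1.6772 ≈ 4767 m/s.

Δv ≈ 4770 m/s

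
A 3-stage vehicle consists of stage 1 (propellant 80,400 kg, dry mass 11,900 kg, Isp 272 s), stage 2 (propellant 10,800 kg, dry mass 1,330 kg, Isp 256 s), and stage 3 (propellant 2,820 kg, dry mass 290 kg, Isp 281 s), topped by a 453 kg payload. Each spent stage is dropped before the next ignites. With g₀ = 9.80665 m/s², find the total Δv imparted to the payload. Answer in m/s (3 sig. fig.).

Δv ≈ 10900 m/s

Ignition mass of stage 1 = 80,400+11,900 + 10,800+1,330 + 2,820+290 + 453 = 107,993 kg.
Stage 1: m₀ = 107,993 kg, m_f = 107,993 − 80,400 = 27,593 kg; Δv = 272×9.80665×ln(3.914) = 2667.4×1.3645 ≈ 3640 m/s.
Stage 2: m₀ = 15,693 kg, m_f = 15,693 − 10,800 = 4,893 kg; Δv = 256×9.80665×ln(3.207) = 2510.5×1.1654 ≈ 2926 m/s.
Stage 3: m₀ = 3,563 kg, m_f = 3,563 − 2,820 = 743 kg; Δv = 281×9.80665×ln(4.795) = 2755.7×1.5677 ≈ 4320 m/s.
Total Δv = 3640 + 2926 + 4320 = 10886 m/s.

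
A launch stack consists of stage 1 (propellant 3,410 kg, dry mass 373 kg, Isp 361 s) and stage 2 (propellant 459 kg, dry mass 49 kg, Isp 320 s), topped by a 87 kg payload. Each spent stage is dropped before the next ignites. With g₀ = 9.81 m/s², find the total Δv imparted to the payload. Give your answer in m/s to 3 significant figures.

Δv ≈ 9980 m/s

Ignition mass of stage 1 = 3,410+373 + 459+49 + 87 = 4,378 kg.
Stage 1: m₀ = 4,378 kg, m_f = 4,378 − 3,410 = 968 kg; Δv = 361×9.81×ln(4.523) = 3541.4×1.5091 ≈ 5344 m/s.
Stage 2: m₀ = 595 kg, m_f = 595 − 459 = 136 kg; Δv = 320×9.81×ln(4.375) = 3139.2×1.4759 ≈ 4633 m/s.
Total Δv = 5344 + 4633 = 9977 m/s.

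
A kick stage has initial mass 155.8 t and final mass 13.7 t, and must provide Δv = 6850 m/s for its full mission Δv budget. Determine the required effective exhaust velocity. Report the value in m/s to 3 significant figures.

ln(m₀/m_f) = ln(155800/13700) = ln(11.37) = 2.4312.
v_e = Δv / ln(m₀/m_f) = 6850 / 2.4312 = 2817.6 m/s.

v_e ≈ 2820 m/s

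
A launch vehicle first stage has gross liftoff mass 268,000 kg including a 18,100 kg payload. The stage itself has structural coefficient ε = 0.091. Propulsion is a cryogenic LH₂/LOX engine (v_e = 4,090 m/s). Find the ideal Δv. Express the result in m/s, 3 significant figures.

Δv ≈ 7690 m/s

Stage wet mass = m₀ − payload = 268,000 − 18,100 = 249,900 kg.
Stage dry mass = ε × stage wet mass = 0.091 × 249,900 = 22,740.9 kg.
Burnout mass m_f = stage dry + payload = 22,740.9 + 18,100 = 40,840.9 kg.
By the Tsiolkovsky rocket equation, Δv = v_e · ln(268,000/40,840.9) = 4090.0 × ln(6.562) = 4090.0 × 1.8813 ≈ 7695 m/s.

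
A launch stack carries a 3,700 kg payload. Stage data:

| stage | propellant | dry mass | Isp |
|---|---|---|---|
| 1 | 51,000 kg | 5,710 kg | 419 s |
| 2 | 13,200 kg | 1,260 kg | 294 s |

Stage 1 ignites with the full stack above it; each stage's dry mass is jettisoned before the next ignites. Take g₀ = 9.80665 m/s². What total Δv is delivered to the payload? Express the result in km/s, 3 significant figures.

Ignition mass of stage 1 = 51,000+5,710 + 13,200+1,260 + 3,700 = 74,870 kg.
Stage 1: m₀ = 74,870 kg, m_f = 74,870 − 51,000 = 23,870 kg; Δv = 419×9.80665×ln(3.137) = 4109.0×1.1431 ≈ 4697 m/s.
Stage 2: m₀ = 18,160 kg, m_f = 18,160 − 13,200 = 4,960 kg; Δv = 294×9.80665×ln(3.661) = 2883.2×1.2978 ≈ 3742 m/s.
Total Δv = 4697 + 3742 = 8439 m/s.

Δv ≈ 8.44 km/s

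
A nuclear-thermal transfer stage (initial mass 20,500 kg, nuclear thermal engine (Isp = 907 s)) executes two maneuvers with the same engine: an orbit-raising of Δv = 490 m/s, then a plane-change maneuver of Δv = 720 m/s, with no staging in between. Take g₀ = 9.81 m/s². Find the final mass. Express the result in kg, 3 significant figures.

v_e = Isp · g₀ = 907 × 9.81 = 8897.7 m/s.
After the first burn: m = 20500 × exp(−490/8897.7) = 20500 × 0.94642 = 19,401.6 kg.
After the second burn: m = 19,401.6 × exp(−720/8897.7) = 19,401.6 × 0.92227 = 17,893.5 kg.

final mass ≈ 17900 kg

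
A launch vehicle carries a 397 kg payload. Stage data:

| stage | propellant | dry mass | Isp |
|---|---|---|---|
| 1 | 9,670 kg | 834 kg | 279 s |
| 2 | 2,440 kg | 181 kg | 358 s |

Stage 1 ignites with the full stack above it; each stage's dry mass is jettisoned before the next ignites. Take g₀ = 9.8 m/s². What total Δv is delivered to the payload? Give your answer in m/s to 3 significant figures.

Δv ≈ 9230 m/s

Ignition mass of stage 1 = 9,670+834 + 2,440+181 + 397 = 13,522 kg.
Stage 1: m₀ = 13,522 kg, m_f = 13,522 − 9,670 = 3,852 kg; Δv = 279×9.8×ln(3.51) = 2734.2×1.2557 ≈ 3433 m/s.
Stage 2: m₀ = 3,018 kg, m_f = 3,018 − 2,440 = 578 kg; Δv = 358×9.8×ln(5.221) = 3508.4×1.6528 ≈ 5799 m/s.
Total Δv = 3433 + 5799 = 9232 m/s.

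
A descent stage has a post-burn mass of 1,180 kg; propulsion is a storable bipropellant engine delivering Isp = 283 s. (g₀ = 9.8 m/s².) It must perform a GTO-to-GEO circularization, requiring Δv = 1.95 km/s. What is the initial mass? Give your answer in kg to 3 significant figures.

v_e = Isp · g₀ = 283 × 9.8 = 2773.4 m/s.
By the Tsiolkovsky rocket equation, m₀/m_f = exp(Δv / v_e) = exp(1950 / 2773.4) = exp(0.7031) = 2.0200.
m₀ = m_f × 2.0200 = 1,180 × 2.0200 = 2,383.6 kg.

initial mass ≈ 2380 kg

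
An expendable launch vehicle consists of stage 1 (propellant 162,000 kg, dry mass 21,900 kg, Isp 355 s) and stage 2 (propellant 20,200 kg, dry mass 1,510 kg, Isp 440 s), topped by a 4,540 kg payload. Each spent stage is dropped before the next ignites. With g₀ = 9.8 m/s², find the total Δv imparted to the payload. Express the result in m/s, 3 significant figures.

Ignition mass of stage 1 = 162,000+21,900 + 20,200+1,510 + 4,540 = 210,150 kg.
Stage 1: m₀ = 210,150 kg, m_f = 210,150 − 162,000 = 48,150 kg; Δv = 355×9.8×ln(4.364) = 3479.0×1.4735 ≈ 5126 m/s.
Stage 2: m₀ = 26,250 kg, m_f = 26,250 − 20,200 = 6,050 kg; Δv = 440×9.8×ln(4.339) = 4312.0×1.4676 ≈ 6328 m/s.
Total Δv = 5126 + 6328 = 11454 m/s.

Δv ≈ 11500 m/s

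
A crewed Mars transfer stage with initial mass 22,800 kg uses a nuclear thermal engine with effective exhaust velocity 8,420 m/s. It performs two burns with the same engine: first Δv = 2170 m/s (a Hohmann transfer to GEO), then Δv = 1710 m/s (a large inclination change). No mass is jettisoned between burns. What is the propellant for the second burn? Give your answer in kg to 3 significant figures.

propellant for the second burn ≈ 3240 kg

After the first burn: m = 22800 × exp(−2170/8420.0) = 22800 × 0.77281 = 17,620.1 kg.
After the second burn: m = 17,620.1 × exp(−1710/8420.0) = 17,620.1 × 0.81621 = 14,381.7 kg.
Second-burn propellant = 17,620.1 − 14,381.7 = 3,238.4 kg.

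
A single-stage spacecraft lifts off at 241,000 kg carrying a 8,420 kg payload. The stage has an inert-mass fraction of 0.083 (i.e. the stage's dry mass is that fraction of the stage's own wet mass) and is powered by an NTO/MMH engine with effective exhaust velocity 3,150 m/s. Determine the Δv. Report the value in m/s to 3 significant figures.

Stage wet mass = m₀ − payload = 241,000 − 8,420 = 232,580 kg.
Stage dry mass = ε × stage wet mass = 0.083 × 232,580 = 19,304.1 kg.
Burnout mass m_f = stage dry + payload = 19,304.1 + 8,420 = 27,724.1 kg.
Using Δv = v_e ln(m₀/m_f): Δv = v_e · ln(241,000/27,724.1) = 3150.0 × ln(8.693) = 3150.0 × 2.1625 ≈ 6812 m/s.

Δv ≈ 6810 m/s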